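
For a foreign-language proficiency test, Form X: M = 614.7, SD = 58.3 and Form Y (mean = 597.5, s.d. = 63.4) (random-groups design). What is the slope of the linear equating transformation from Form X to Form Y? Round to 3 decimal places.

A = SD_Y / SD_X = 63.4 / 58.3 = 1.087

1.087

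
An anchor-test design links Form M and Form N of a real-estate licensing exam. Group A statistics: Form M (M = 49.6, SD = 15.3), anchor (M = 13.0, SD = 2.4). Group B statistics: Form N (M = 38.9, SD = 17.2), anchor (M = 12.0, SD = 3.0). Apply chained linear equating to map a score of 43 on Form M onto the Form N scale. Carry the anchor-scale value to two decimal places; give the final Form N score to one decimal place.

Form M → anchor (Group A): v = (2.4/15.3)(43 − 49.6) + 13.0 = 11.96
anchor → Form N (Group B): y = (17.2/3.0)(11.96 − 12.0) + 38.9 = 38.7

38.7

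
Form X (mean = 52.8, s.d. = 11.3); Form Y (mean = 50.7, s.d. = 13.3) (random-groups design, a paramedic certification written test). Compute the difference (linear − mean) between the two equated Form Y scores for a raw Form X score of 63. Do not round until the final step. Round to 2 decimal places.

1.81

Mean-equated: 63 + (50.7 − 52.8) = 60.90
Linear-equated: (13.3/11.3)(63 − 52.8) + 50.7 = 62.705
Difference = 62.705 − 60.90 = 1.81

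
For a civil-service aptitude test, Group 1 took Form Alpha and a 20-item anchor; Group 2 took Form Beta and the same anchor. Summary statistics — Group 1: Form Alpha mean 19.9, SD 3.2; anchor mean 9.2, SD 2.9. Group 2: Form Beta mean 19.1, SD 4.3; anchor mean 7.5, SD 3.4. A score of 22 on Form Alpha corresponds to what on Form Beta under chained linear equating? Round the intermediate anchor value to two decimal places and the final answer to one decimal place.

23.7

Form Alpha → anchor (Group 1): v = (2.9/3.2)(22 − 19.9) + 9.2 = 11.10
anchor → Form Beta (Group 2): y = (4.3/3.4)(11.10 − 7.5) + 19.1 = 23.7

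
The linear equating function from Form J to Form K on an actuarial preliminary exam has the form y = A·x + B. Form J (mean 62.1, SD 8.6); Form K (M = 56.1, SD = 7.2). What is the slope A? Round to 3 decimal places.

A = SD_Y / SD_X = 7.2 / 8.6 = 0.837

0.837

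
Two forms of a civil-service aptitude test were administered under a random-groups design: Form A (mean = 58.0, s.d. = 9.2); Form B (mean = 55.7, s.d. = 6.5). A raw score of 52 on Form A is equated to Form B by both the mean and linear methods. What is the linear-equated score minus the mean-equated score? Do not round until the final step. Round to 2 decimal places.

1.76

Mean-equated: 52 + (55.7 − 58.0) = 49.70
Linear-equated: (6.5/9.2)(52 − 58.0) + 55.7 = 51.461
Difference = 51.461 − 49.70 = 1.76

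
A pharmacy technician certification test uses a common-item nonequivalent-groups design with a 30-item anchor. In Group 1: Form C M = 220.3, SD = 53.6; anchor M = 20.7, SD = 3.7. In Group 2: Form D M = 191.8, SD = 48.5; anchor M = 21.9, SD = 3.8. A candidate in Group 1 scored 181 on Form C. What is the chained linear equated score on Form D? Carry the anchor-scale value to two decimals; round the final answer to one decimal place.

Form C → anchor (Group 1): v = (3.7/53.6)(181 − 220.3) + 20.7 = 17.99
anchor → Form D (Group 2): y = (48.5/3.8)(17.99 − 21.9) + 191.8 = 141.9

141.9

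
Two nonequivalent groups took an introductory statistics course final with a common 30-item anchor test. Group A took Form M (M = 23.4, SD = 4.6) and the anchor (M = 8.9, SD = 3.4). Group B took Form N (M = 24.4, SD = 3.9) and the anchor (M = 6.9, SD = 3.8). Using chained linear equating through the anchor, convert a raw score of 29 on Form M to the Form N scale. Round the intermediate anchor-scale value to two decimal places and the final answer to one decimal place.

Form M → anchor (Group A): v = (3.4/4.6)(29 − 23.4) + 8.9 = 13.04
anchor → Form N (Group B): y = (3.9/3.8)(13.04 − 6.9) + 24.4 = 30.7

30.7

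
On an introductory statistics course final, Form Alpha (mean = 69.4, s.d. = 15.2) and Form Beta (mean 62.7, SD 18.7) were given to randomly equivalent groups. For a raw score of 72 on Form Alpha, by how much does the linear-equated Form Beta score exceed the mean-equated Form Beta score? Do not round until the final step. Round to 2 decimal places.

0.60

Mean-equated: 72 + (62.7 − 69.4) = 65.30
Linear-equated: (18.7/15.2)(72 − 69.4) + 62.7 = 65.899
Difference = 65.899 − 65.30 = 0.60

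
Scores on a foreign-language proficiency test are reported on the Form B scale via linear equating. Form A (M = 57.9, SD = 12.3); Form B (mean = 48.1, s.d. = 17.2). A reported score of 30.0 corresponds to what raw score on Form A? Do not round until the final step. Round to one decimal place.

Invert y = (SD_Y/SD_X)(x − M_X) + M_Y:
x = (SD_X/SD_Y)(y − M_Y) + M_X = (12.3/17.2)(30.0 − 48.1) + 57.9
x = 0.715116 × -18.100 + 57.9 = 45.0

45.0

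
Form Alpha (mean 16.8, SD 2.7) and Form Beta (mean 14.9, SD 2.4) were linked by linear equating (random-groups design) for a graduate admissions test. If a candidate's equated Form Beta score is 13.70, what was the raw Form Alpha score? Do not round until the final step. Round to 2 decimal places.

15.45

Invert y = (SD_Y/SD_X)(x − M_X) + M_Y:
x = (SD_X/SD_Y)(y − M_Y) + M_X = (2.7/2.4)(13.70 − 14.9) + 16.8
x = 1.125000 × -1.200 + 16.8 = 15.45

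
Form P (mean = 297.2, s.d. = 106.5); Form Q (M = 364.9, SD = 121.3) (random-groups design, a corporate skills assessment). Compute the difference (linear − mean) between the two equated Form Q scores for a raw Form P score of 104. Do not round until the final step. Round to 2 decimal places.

-26.85

Mean-equated: 104 + (364.9 − 297.2) = 171.70
Linear-equated: (121.3/106.5)(104 − 297.2) + 364.9 = 144.852
Difference = 144.852 − 171.70 = -26.85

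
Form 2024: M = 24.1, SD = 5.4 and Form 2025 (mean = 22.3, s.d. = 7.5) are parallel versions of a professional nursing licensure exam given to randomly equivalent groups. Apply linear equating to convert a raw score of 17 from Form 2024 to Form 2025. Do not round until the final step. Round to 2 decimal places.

Linear equating: y = (SD_Y/SD_X)(x − M_X) + M_Y
y = (7.5/5.4)(17 − 24.1) + 22.3
y = 1.388889 × -7.1 + 22.3 = -9.8611 + 22.3 = 12.44

12.44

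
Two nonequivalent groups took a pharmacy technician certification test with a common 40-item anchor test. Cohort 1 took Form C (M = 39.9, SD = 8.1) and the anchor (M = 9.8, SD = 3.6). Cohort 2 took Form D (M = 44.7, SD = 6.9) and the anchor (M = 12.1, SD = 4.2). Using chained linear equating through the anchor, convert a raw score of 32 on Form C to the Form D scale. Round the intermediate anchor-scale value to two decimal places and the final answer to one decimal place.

Form C → anchor (Cohort 1): v = (3.6/8.1)(32 − 39.9) + 9.8 = 6.29
anchor → Form D (Cohort 2): y = (6.9/4.2)(6.29 − 12.1) + 44.7 = 35.2

35.2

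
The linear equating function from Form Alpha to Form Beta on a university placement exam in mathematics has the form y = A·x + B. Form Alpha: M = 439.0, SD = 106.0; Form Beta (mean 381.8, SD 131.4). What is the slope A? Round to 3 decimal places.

A = SD_Y / SD_X = 131.4 / 106.0 = 1.240

1.240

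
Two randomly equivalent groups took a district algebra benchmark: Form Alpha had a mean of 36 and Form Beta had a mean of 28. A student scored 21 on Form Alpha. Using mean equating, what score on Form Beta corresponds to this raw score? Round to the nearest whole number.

Mean equating: y = x + (M_Y − M_X) = 21 + (28 − 36) = 13

13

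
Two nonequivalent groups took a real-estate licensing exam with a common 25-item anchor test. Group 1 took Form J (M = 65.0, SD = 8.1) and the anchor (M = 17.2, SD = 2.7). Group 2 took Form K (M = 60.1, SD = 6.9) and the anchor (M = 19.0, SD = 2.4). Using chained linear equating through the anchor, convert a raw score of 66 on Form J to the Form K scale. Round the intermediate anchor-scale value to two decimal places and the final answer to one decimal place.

Form J → anchor (Group 1): v = (2.7/8.1)(66 − 65.0) + 17.2 = 17.53
anchor → Form K (Group 2): y = (6.9/2.4)(17.53 − 19.0) + 60.1 = 55.9

55.9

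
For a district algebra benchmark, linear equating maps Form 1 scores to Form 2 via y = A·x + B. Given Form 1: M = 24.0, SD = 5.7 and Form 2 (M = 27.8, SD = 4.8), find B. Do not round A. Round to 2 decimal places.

A = SD_Y / SD_X = 4.8 / 5.7 = 0.842105
B = M_Y − A·M_X = 27.8 − 0.842105 × 24.0 = 7.59

7.59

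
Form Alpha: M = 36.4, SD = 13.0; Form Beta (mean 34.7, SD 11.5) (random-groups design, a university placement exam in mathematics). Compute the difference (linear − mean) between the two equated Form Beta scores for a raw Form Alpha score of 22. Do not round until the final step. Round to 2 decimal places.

1.66

Mean-equated: 22 + (34.7 − 36.4) = 20.30
Linear-equated: (11.5/13.0)(22 − 36.4) + 34.7 = 21.962
Difference = 21.962 − 20.30 = 1.66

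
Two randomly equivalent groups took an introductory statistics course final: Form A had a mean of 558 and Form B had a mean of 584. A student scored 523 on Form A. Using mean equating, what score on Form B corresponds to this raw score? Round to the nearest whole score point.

549

Mean equating: y = x + (M_Y − M_X) = 523 + (584 − 558) = 549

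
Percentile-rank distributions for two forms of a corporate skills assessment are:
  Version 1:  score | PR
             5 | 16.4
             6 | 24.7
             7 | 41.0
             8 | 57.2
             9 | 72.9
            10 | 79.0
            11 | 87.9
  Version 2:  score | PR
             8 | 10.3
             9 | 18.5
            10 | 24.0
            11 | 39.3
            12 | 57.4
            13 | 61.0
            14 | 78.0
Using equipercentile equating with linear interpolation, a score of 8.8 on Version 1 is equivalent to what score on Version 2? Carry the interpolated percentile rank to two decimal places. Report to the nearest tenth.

13.5

PR of 8.8 on Version 1: 57.2 + (8.8 − 8)/(9 − 8) × (72.9 − 57.2) = 69.76
On Version 2, PR 69.76 falls between score 13 (PR 61.0) and 14 (PR 78.0).
Interpolate: 13 + (69.76 − 61.0)/(78.0 − 61.0) × (14 − 13) = 13.5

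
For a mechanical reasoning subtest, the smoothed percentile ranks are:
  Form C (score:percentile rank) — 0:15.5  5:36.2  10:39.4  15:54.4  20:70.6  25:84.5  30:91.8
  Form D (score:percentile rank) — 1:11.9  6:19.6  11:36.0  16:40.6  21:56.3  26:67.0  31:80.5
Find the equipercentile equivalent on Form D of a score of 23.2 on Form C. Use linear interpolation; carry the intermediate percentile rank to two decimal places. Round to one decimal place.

30.6

PR of 23.2 on Form C: 70.6 + (23.2 − 20)/(25 − 20) × (84.5 − 70.6) = 79.50
On Form D, PR 79.50 falls between score 26 (PR 67.0) and 31 (PR 80.5).
Interpolate: 26 + (79.50 − 67.0)/(80.5 − 67.0) × (31 − 26) = 30.6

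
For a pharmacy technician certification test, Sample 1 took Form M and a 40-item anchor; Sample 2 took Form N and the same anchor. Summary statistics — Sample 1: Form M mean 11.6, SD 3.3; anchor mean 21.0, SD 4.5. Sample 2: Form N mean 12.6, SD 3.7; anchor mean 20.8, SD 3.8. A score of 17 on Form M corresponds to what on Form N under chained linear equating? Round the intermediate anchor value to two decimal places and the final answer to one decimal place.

Form M → anchor (Sample 1): v = (4.5/3.3)(17 − 11.6) + 21.0 = 28.36
anchor → Form N (Sample 2): y = (3.7/3.8)(28.36 − 20.8) + 12.6 = 20.0

20.0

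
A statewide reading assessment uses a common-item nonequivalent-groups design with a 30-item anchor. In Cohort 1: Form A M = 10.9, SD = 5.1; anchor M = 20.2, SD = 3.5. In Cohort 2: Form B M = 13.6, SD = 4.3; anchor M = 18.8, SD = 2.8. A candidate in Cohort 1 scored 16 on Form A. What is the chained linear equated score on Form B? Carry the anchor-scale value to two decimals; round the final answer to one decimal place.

Form A → anchor (Cohort 1): v = (3.5/5.1)(16 − 10.9) + 20.2 = 23.70
anchor → Form B (Cohort 2): y = (4.3/2.8)(23.70 − 18.8) + 13.6 = 21.1

21.1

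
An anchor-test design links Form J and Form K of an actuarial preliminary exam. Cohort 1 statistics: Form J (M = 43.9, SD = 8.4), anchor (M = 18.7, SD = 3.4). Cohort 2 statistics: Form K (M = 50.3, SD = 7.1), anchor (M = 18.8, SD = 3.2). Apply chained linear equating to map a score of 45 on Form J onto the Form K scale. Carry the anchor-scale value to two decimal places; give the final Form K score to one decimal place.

51.1

Form J → anchor (Cohort 1): v = (3.4/8.4)(45 − 43.9) + 18.7 = 19.15
anchor → Form K (Cohort 2): y = (7.1/3.2)(19.15 − 18.8) + 50.3 = 51.1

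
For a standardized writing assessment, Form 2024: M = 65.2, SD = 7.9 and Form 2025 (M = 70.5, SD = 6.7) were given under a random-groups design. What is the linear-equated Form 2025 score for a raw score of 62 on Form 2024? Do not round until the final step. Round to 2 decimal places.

Linear equating: y = (SD_Y/SD_X)(x − M_X) + M_Y
y = (6.7/7.9)(62 − 65.2) + 70.5
y = 0.848101 × -3.2 + 70.5 = -2.7139 + 70.5 = 67.79

67.79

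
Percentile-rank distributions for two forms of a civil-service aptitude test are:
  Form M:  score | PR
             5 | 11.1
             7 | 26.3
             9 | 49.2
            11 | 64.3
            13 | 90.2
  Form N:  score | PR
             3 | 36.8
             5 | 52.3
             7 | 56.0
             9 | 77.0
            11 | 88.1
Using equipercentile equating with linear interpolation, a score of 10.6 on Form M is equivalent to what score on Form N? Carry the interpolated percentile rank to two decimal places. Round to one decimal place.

7.5

PR of 10.6 on Form M: 49.2 + (10.6 − 9)/(11 − 9) × (64.3 − 49.2) = 61.28
On Form N, PR 61.28 falls between score 7 (PR 56.0) and 9 (PR 77.0).
Interpolate: 7 + (61.28 − 56.0)/(77.0 − 56.0) × (9 − 7) = 7.5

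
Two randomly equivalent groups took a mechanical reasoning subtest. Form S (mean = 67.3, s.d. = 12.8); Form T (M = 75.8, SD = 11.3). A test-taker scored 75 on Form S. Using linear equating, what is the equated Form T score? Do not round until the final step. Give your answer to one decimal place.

Linear equating: y = (SD_Y/SD_X)(x − M_X) + M_Y
y = (11.3/12.8)(75 − 67.3) + 75.8
y = 0.882812 × 7.7 + 75.8 = 6.7977 + 75.8 = 82.6

82.6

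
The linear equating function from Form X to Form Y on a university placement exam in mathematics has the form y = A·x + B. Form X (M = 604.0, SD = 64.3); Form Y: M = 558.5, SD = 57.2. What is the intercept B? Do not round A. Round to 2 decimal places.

21.19

A = SD_Y / SD_X = 57.2 / 64.3 = 0.889580
B = M_Y − A·M_X = 558.5 − 0.889580 × 604.0 = 21.19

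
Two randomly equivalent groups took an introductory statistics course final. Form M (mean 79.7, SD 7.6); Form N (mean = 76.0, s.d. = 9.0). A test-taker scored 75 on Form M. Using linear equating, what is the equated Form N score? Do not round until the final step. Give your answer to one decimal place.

70.4

Linear equating: y = (SD_Y/SD_X)(x − M_X) + M_Y
y = (9.0/7.6)(75 − 79.7) + 76.0
y = 1.184211 × -4.7 + 76.0 = -5.5658 + 76.0 = 70.4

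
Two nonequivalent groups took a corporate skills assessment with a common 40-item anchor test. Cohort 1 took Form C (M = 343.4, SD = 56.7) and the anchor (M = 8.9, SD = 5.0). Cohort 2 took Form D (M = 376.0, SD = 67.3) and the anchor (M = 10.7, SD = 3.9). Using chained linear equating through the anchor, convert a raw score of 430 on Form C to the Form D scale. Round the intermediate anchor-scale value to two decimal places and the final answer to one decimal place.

Form C → anchor (Cohort 1): v = (5.0/56.7)(430 − 343.4) + 8.9 = 16.54
anchor → Form D (Cohort 2): y = (67.3/3.9)(16.54 − 10.7) + 376.0 = 476.8

476.8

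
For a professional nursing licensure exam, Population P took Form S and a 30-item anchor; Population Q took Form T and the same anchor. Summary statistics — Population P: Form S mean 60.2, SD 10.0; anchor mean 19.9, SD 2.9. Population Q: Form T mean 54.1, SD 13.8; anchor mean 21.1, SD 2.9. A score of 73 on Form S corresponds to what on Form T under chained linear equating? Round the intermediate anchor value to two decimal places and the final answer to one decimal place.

66.0

Form S → anchor (Population P): v = (2.9/10.0)(73 − 60.2) + 19.9 = 23.61
anchor → Form T (Population Q): y = (13.8/2.9)(23.61 − 21.1) + 54.1 = 66.0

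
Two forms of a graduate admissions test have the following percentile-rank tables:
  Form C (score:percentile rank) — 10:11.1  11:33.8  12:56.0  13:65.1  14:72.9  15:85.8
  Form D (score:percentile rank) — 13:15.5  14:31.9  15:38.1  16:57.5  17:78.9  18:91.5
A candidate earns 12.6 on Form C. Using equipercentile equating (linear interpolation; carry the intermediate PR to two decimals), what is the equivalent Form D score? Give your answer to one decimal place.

PR of 12.6 on Form C: 56.0 + (12.6 − 12)/(13 − 12) × (65.1 − 56.0) = 61.46
On Form D, PR 61.46 falls between score 16 (PR 57.5) and 17 (PR 78.9).
Interpolate: 16 + (61.46 − 57.5)/(78.9 − 57.5) × (17 − 16) = 16.2

16.2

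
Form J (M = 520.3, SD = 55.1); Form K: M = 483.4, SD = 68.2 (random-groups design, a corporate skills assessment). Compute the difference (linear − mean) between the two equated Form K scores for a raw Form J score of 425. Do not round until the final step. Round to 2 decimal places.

-22.66

Mean-equated: 425 + (483.4 − 520.3) = 388.10
Linear-equated: (68.2/55.1)(425 − 520.3) + 483.4 = 365.442
Difference = 365.442 − 388.10 = -22.66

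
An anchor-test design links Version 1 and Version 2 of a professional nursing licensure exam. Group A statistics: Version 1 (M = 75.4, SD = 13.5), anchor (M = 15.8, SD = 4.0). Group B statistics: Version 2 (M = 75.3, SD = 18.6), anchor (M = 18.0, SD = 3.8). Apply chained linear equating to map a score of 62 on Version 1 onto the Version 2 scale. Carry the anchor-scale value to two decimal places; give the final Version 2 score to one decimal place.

Version 1 → anchor (Group A): v = (4.0/13.5)(62 − 75.4) + 15.8 = 11.83
anchor → Version 2 (Group B): y = (18.6/3.8)(11.83 − 18.0) + 75.3 = 45.1

45.1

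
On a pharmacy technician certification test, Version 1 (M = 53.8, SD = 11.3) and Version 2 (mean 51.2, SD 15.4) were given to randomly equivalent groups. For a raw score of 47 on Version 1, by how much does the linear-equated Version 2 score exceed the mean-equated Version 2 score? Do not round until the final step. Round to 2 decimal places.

Mean-equated: 47 + (51.2 − 53.8) = 44.40
Linear-equated: (15.4/11.3)(47 − 53.8) + 51.2 = 41.933
Difference = 41.933 − 44.40 = -2.47

-2.47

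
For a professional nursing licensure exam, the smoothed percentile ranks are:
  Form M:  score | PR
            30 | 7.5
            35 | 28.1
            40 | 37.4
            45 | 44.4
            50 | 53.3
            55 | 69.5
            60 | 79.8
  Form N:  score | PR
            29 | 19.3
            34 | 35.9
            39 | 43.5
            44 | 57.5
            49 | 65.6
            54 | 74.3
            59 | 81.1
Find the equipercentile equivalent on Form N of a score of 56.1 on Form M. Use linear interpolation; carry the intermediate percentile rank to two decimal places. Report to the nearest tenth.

PR of 56.1 on Form M: 69.5 + (56.1 − 55)/(60 − 55) × (79.8 − 69.5) = 71.77
On Form N, PR 71.77 falls between score 49 (PR 65.6) and 54 (PR 74.3).
Interpolate: 49 + (71.77 − 65.6)/(74.3 − 65.6) × (54 − 49) = 52.5

52.5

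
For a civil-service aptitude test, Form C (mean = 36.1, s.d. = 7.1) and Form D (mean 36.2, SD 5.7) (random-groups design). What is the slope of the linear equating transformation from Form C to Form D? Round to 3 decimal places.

0.803

A = SD_Y / SD_X = 5.7 / 7.1 = 0.803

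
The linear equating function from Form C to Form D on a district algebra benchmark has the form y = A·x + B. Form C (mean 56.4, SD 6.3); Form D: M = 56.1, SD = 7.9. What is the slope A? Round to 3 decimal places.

A = SD_Y / SD_X = 7.9 / 6.3 = 1.254

1.254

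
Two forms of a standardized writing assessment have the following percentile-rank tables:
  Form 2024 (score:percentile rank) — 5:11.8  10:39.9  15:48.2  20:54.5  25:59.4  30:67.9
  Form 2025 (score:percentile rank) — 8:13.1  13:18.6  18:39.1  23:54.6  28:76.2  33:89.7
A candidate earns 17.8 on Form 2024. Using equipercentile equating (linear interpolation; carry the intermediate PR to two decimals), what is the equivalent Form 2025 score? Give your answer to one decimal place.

PR of 17.8 on Form 2024: 48.2 + (17.8 − 15)/(20 − 15) × (54.5 − 48.2) = 51.73
On Form 2025, PR 51.73 falls between score 18 (PR 39.1) and 23 (PR 54.6).
Interpolate: 18 + (51.73 − 39.1)/(54.6 − 39.1) × (23 − 18) = 22.1

22.1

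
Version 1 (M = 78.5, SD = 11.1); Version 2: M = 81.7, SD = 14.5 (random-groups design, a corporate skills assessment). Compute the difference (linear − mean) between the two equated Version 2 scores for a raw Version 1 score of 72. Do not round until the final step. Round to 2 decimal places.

-1.99

Mean-equated: 72 + (81.7 − 78.5) = 75.20
Linear-equated: (14.5/11.1)(72 − 78.5) + 81.7 = 73.209
Difference = 73.209 − 75.20 = -1.99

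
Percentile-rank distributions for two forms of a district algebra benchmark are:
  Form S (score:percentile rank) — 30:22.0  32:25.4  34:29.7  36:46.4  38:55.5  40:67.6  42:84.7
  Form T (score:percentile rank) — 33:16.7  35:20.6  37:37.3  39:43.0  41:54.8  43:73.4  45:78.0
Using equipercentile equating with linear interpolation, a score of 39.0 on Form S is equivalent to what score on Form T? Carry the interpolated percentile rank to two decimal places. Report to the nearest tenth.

PR of 39.0 on Form S: 55.5 + (39.0 − 38)/(40 − 38) × (67.6 − 55.5) = 61.55
On Form T, PR 61.55 falls between score 41 (PR 54.8) and 43 (PR 73.4).
Interpolate: 41 + (61.55 − 54.8)/(73.4 − 54.8) × (43 − 41) = 41.7

41.7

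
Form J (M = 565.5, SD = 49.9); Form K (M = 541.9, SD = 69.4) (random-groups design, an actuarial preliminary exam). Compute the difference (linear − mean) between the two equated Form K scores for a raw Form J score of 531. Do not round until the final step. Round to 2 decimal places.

Mean-equated: 531 + (541.9 − 565.5) = 507.40
Linear-equated: (69.4/49.9)(531 − 565.5) + 541.9 = 493.918
Difference = 493.918 − 507.40 = -13.48

-13.48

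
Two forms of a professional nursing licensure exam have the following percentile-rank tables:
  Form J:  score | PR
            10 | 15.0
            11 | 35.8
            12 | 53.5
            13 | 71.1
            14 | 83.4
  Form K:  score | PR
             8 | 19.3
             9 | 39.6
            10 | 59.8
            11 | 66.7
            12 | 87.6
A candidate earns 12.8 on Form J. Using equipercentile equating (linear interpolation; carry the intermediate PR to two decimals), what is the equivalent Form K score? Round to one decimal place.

11.0

PR of 12.8 on Form J: 53.5 + (12.8 − 12)/(13 − 12) × (71.1 − 53.5) = 67.58
On Form K, PR 67.58 falls between score 11 (PR 66.7) and 12 (PR 87.6).
Interpolate: 11 + (67.58 − 66.7)/(87.6 − 66.7) × (12 − 11) = 11.0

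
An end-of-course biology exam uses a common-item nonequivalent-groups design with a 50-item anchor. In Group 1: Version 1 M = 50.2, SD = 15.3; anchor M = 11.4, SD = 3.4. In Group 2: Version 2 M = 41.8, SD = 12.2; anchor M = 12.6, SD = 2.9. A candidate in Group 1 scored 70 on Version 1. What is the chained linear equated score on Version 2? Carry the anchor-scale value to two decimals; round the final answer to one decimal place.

55.3

Version 1 → anchor (Group 1): v = (3.4/15.3)(70 − 50.2) + 11.4 = 15.80
anchor → Version 2 (Group 2): y = (12.2/2.9)(15.80 − 12.6) + 41.8 = 55.3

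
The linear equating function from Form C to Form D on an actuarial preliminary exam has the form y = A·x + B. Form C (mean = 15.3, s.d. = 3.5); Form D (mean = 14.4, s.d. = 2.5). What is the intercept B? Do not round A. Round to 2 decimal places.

A = SD_Y / SD_X = 2.5 / 3.5 = 0.714286
B = M_Y − A·M_X = 14.4 − 0.714286 × 15.3 = 3.47

3.47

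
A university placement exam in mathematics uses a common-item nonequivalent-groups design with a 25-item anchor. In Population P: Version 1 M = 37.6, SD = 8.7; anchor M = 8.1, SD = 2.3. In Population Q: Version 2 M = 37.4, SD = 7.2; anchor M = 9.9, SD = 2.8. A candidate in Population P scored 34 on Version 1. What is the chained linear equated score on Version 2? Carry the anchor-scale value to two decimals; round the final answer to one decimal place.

30.3

Version 1 → anchor (Population P): v = (2.3/8.7)(34 − 37.6) + 8.1 = 7.15
anchor → Version 2 (Population Q): y = (7.2/2.8)(7.15 − 9.9) + 37.4 = 30.3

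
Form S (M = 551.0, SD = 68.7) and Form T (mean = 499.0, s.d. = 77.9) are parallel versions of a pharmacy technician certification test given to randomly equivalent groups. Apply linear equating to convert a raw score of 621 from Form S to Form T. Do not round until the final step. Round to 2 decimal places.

Linear equating: y = (SD_Y/SD_X)(x − M_X) + M_Y
y = (77.9/68.7)(621 − 551.0) + 499.0
y = 1.133916 × 70.0 + 499.0 = 79.3741 + 499.0 = 578.37

578.37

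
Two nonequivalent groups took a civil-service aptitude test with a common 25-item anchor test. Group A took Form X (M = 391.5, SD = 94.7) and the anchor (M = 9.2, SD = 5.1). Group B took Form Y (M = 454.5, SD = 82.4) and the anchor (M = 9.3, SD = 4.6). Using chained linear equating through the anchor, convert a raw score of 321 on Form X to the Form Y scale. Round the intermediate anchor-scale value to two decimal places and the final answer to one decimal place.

Form X → anchor (Group A): v = (5.1/94.7)(321 − 391.5) + 9.2 = 5.40
anchor → Form Y (Group B): y = (82.4/4.6)(5.40 − 9.3) + 454.5 = 384.6

384.6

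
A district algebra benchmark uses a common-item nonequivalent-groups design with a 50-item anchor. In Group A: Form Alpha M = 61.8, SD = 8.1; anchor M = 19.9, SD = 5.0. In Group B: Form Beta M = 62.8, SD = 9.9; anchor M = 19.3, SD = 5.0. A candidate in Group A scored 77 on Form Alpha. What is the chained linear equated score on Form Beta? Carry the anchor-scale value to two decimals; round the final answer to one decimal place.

Form Alpha → anchor (Group A): v = (5.0/8.1)(77 − 61.8) + 19.9 = 29.28
anchor → Form Beta (Group B): y = (9.9/5.0)(29.28 − 19.3) + 62.8 = 82.6

82.6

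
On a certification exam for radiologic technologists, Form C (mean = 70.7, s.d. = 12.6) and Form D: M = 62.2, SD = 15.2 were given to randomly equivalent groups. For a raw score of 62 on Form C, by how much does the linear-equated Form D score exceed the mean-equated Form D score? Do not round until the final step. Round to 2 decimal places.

Mean-equated: 62 + (62.2 − 70.7) = 53.50
Linear-equated: (15.2/12.6)(62 − 70.7) + 62.2 = 51.705
Difference = 51.705 − 53.50 = -1.80

-1.80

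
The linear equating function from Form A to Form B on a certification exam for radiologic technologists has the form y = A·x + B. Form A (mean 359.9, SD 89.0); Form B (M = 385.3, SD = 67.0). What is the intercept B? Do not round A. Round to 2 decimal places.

114.36

A = SD_Y / SD_X = 67.0 / 89.0 = 0.752809
B = M_Y − A·M_X = 385.3 − 0.752809 × 359.9 = 114.36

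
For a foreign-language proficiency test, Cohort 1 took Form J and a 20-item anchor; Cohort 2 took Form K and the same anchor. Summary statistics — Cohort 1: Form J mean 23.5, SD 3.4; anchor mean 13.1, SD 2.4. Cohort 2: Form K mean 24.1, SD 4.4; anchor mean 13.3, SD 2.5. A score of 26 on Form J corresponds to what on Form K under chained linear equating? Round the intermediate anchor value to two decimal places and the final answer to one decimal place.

Form J → anchor (Cohort 1): v = (2.4/3.4)(26 − 23.5) + 13.1 = 14.86
anchor → Form K (Cohort 2): y = (4.4/2.5)(14.86 − 13.3) + 24.1 = 26.8

26.8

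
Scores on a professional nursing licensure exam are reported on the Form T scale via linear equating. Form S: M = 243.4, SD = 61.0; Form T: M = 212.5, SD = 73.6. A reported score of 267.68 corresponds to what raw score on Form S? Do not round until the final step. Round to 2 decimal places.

289.13

Invert y = (SD_Y/SD_X)(x − M_X) + M_Y:
x = (SD_X/SD_Y)(y − M_Y) + M_X = (61.0/73.6)(267.68 − 212.5) + 243.4
x = 0.828804 × 55.180 + 243.4 = 289.13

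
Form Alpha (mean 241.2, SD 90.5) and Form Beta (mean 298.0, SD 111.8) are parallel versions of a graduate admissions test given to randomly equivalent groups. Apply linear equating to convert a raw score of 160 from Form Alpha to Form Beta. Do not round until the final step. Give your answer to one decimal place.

197.7

Linear equating: y = (SD_Y/SD_X)(x − M_X) + M_Y
y = (111.8/90.5)(160 − 241.2) + 298.0
y = 1.235359 × -81.2 + 298.0 = -100.3112 + 298.0 = 197.7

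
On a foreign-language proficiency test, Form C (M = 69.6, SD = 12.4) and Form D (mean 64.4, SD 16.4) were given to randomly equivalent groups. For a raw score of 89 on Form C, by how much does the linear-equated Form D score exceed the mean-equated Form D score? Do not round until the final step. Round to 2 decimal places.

Mean-equated: 89 + (64.4 − 69.6) = 83.80
Linear-equated: (16.4/12.4)(89 − 69.6) + 64.4 = 90.058
Difference = 90.058 − 83.80 = 6.26

6.26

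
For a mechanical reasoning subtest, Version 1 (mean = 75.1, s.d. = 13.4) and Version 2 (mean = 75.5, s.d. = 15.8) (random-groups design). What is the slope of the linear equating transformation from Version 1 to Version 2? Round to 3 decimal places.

1.179

A = SD_Y / SD_X = 15.8 / 13.4 = 1.179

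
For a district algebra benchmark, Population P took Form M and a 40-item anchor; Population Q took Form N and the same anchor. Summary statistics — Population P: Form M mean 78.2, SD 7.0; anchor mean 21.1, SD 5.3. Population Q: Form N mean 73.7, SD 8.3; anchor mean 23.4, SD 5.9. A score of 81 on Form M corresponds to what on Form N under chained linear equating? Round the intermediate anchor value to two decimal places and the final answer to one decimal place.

Form M → anchor (Population P): v = (5.3/7.0)(81 − 78.2) + 21.1 = 23.22
anchor → Form N (Population Q): y = (8.3/5.9)(23.22 − 23.4) + 73.7 = 73.4

73.4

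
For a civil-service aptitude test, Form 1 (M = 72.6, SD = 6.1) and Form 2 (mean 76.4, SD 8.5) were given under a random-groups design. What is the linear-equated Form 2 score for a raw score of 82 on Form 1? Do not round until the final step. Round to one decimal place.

89.5

Linear equating: y = (SD_Y/SD_X)(x − M_X) + M_Y
y = (8.5/6.1)(82 − 72.6) + 76.4
y = 1.393443 × 9.4 + 76.4 = 13.0984 + 76.4 = 89.5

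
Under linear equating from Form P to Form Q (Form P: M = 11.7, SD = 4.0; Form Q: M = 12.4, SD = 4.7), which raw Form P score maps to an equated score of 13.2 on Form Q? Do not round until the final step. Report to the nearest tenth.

Invert y = (SD_Y/SD_X)(x − M_X) + M_Y:
x = (SD_X/SD_Y)(y − M_Y) + M_X = (4.0/4.7)(13.2 − 12.4) + 11.7
x = 0.851064 × 0.800 + 11.7 = 12.4

12.4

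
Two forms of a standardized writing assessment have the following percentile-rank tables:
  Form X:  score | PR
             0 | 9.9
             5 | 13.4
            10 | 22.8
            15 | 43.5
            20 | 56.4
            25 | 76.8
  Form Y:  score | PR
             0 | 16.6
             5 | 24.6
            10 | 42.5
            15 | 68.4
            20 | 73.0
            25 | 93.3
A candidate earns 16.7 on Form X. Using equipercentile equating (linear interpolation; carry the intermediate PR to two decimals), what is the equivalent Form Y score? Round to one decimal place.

11.0

PR of 16.7 on Form X: 43.5 + (16.7 − 15)/(20 − 15) × (56.4 − 43.5) = 47.89
On Form Y, PR 47.89 falls between score 10 (PR 42.5) and 15 (PR 68.4).
Interpolate: 10 + (47.89 − 42.5)/(68.4 − 42.5) × (15 − 10) = 11.0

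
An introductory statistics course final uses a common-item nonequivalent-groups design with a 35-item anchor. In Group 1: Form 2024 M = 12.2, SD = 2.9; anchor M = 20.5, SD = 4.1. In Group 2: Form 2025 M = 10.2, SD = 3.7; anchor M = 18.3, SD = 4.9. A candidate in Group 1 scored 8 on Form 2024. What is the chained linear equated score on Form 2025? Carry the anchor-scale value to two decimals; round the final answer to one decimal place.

Form 2024 → anchor (Group 1): v = (4.1/2.9)(8 − 12.2) + 20.5 = 14.56
anchor → Form 2025 (Group 2): y = (3.7/4.9)(14.56 − 18.3) + 10.2 = 7.4

7.4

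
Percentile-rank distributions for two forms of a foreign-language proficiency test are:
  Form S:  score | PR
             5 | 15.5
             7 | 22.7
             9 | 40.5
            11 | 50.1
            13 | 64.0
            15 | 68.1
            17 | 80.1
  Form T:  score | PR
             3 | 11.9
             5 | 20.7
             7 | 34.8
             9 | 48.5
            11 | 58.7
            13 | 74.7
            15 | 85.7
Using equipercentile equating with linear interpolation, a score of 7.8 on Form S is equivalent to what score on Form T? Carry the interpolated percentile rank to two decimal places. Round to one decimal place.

PR of 7.8 on Form S: 22.7 + (7.8 − 7)/(9 − 7) × (40.5 − 22.7) = 29.82
On Form T, PR 29.82 falls between score 5 (PR 20.7) and 7 (PR 34.8).
Interpolate: 5 + (29.82 − 20.7)/(34.8 − 20.7) × (7 − 5) = 6.3

6.3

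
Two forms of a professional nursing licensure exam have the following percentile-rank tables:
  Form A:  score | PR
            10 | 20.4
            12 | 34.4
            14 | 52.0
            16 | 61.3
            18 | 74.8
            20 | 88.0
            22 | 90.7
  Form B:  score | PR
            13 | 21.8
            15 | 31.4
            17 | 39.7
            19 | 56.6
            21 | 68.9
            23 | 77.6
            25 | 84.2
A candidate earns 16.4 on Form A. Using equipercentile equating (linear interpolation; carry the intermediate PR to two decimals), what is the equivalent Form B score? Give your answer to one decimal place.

PR of 16.4 on Form A: 61.3 + (16.4 − 16)/(18 − 16) × (74.8 − 61.3) = 64.00
On Form B, PR 64.00 falls between score 19 (PR 56.6) and 21 (PR 68.9).
Interpolate: 19 + (64.00 − 56.6)/(68.9 − 56.6) × (21 − 19) = 20.2

20.2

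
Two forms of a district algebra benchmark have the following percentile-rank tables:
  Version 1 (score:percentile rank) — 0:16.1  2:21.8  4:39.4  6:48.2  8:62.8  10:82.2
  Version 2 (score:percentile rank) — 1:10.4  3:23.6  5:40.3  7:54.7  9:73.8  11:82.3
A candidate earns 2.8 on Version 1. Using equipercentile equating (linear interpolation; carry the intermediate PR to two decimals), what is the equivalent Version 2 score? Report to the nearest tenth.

3.6

PR of 2.8 on Version 1: 21.8 + (2.8 − 2)/(4 − 2) × (39.4 − 21.8) = 28.84
On Version 2, PR 28.84 falls between score 3 (PR 23.6) and 5 (PR 40.3).
Interpolate: 3 + (28.84 − 23.6)/(40.3 − 23.6) × (5 − 3) = 3.6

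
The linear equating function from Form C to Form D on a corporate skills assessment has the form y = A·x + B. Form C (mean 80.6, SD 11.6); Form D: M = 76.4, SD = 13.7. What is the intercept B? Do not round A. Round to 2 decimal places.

-18.79

A = SD_Y / SD_X = 13.7 / 11.6 = 1.181034
B = M_Y − A·M_X = 76.4 − 1.181034 × 80.6 = -18.79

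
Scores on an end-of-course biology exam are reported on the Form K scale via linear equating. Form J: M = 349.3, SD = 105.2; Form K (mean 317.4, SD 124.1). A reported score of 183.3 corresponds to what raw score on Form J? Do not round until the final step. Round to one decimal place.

235.6

Invert y = (SD_Y/SD_X)(x − M_X) + M_Y:
x = (SD_X/SD_Y)(y − M_Y) + M_X = (105.2/124.1)(183.3 − 317.4) + 349.3
x = 0.847703 × -134.100 + 349.3 = 235.6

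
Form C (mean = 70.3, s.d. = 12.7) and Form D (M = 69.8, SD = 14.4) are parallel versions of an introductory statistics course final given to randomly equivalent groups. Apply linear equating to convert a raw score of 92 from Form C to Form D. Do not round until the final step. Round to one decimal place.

Linear equating: y = (SD_Y/SD_X)(x − M_X) + M_Y
y = (14.4/12.7)(92 − 70.3) + 69.8
y = 1.133858 × 21.7 + 69.8 = 24.6047 + 69.8 = 94.4

94.4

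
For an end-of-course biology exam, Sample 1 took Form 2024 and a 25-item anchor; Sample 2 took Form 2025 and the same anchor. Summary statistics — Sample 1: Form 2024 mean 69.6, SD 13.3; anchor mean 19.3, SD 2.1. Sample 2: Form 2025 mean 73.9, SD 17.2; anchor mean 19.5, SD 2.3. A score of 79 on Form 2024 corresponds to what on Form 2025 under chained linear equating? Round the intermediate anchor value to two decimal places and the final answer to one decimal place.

83.5

Form 2024 → anchor (Sample 1): v = (2.1/13.3)(79 − 69.6) + 19.3 = 20.78
anchor → Form 2025 (Sample 2): y = (17.2/2.3)(20.78 − 19.5) + 73.9 = 83.5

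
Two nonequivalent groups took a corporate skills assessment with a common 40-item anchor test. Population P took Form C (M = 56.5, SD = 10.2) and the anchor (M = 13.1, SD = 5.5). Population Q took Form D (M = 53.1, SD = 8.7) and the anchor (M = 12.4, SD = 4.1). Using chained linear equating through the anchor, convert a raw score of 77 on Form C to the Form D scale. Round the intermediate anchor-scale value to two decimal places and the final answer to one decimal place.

Form C → anchor (Population P): v = (5.5/10.2)(77 − 56.5) + 13.1 = 24.15
anchor → Form D (Population Q): y = (8.7/4.1)(24.15 − 12.4) + 53.1 = 78.0

78.0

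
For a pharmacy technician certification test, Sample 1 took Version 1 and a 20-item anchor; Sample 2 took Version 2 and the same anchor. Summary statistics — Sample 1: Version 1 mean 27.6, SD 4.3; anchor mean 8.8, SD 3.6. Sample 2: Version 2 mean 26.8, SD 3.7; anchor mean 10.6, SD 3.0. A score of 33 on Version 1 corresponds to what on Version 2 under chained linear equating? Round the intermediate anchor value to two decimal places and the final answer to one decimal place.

30.2

Version 1 → anchor (Sample 1): v = (3.6/4.3)(33 − 27.6) + 8.8 = 13.32
anchor → Version 2 (Sample 2): y = (3.7/3.0)(13.32 − 10.6) + 26.8 = 30.2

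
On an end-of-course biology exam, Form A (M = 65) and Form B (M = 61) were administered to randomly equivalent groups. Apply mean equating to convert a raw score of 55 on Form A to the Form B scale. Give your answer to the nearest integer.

51

Mean equating: y = x + (M_Y − M_X) = 55 + (61 − 65) = 51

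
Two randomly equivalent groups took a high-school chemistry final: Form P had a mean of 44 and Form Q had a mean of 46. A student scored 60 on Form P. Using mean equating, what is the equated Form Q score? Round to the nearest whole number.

62

Mean equating: y = x + (M_Y − M_X) = 60 + (46 − 44) = 62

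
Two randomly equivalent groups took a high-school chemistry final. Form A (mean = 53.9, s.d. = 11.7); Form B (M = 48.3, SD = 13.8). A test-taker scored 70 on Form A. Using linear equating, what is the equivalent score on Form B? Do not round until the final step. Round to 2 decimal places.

Linear equating: y = (SD_Y/SD_X)(x − M_X) + M_Y
y = (13.8/11.7)(70 − 53.9) + 48.3
y = 1.179487 × 16.1 + 48.3 = 18.9897 + 48.3 = 67.29

67.29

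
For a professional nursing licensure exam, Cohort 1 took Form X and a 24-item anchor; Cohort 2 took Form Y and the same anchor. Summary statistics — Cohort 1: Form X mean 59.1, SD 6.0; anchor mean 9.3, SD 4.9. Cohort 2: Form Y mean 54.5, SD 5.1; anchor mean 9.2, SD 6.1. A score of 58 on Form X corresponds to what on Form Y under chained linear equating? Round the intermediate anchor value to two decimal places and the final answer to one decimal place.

Form X → anchor (Cohort 1): v = (4.9/6.0)(58 − 59.1) + 9.3 = 8.40
anchor → Form Y (Cohort 2): y = (5.1/6.1)(8.40 − 9.2) + 54.5 = 53.8

53.8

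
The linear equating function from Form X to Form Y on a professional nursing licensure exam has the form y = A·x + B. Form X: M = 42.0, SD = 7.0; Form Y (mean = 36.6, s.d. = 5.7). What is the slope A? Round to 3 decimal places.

0.814

A = SD_Y / SD_X = 5.7 / 7.0 = 0.814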